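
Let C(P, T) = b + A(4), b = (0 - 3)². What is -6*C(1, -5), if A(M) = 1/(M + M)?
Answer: -219/4 ≈ -54.750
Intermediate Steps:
b = 9 (b = (-3)² = 9)
A(M) = 1/(2*M)
C(P, T) = 73/8 (C(P, T) = 9 + (½)/4 = 9 + (½)*(¼) = 9 + ⅛ = 73/8)
-6*C(1, -5) = -6*73/8 = -219/4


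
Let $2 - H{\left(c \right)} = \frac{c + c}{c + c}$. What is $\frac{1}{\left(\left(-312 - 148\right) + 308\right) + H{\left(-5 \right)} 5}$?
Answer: $- \frac{1}{147} \approx -0.0068027$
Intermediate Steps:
$H{\left(c \right)} = 1$ ($H{\left(c \right)} = 2 - \frac{c + c}{c + c} = 2 - \frac{2 c}{2 c} = 2 - 2 c \frac{1}{2 c} = 2 - 1 = 1$)
$\frac{1}{\left(\left(-312 - 148\right) + 308\right) + H{\left(-5 \right)} 5} = \frac{1}{\left(\left(-312 - 148\right) + 308\right) + 1 \cdot 5} = \frac{1}{\left(-460 + 308\right) + 5} = \frac{1}{-152 + 5} = \frac{1}{-147} = - \frac{1}{147}$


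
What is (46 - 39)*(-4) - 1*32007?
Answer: -32035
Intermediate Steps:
(46 - 39)*(-4) - 1*32007 = 7*(-4) - 32007 = -28 - 32007 = -32035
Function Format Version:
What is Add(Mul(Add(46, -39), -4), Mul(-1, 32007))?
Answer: -32035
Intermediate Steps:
Add(Mul(Add(46, -39), -4), Mul(-1, 32007)) = Add(Mul(7, -4), -32007) = Add(-28, -32007) = -32035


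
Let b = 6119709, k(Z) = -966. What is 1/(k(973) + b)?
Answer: 1/6118743 ≈ 1.6343e-7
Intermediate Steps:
1/(k(973) + b) = 1/(-966 + 6119709) = 1/6118743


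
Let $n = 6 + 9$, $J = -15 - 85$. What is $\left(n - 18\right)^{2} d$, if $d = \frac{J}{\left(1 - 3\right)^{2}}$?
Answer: $-225$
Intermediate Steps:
$J = -100$
$n = 15$
$d = -25$ ($d = - \frac{100}{\left(1 - 3\right)^{2}} = - \frac{100}{\left(-2\right)^{2}} = - \frac{100}{4} = \left(-100\right) \frac{1}{4} = -25$)
$\left(n - 18\right)^{2} d = \left(15 - 18\right)^{2} \left(-25\right) = \left(-3\right)^{2} \left(-25\right) = 9 \left(-25\right) = -225$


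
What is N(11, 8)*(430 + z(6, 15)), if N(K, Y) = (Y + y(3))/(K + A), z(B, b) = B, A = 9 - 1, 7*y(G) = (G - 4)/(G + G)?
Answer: 73030/399 ≈ 183.03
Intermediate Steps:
y(G) = (-4 + G)/(14*G) (y(G) = ((G - 4)/(G + G))/7 = ((-4 + G)/((2*G)))/7 = ((-4 + G)*(1/(2*G)))/7 = ((-4 + G)/(2*G))/7 = (-4 + G)/(14*G))
A = 8
N(K, Y) = (-1/42 + Y)/(8 + K) (N(K, Y) = (Y + (1/14)*(-4 + 3)/3)/(K + 8) = (Y + (1/14)*(⅓)*(-1))/(8 + K) = (Y - 1/42)/(8 + K) = (-1/42 + Y)/(8 + K))
N(11, 8)*(430 + z(6, 15)) = ((-1/42 + 8)/(8 + 11))*(430 + 6) = ((335/42)/19)*436 = ((1/19)*(335/42))*436 = (335/798)*436 = 73030/399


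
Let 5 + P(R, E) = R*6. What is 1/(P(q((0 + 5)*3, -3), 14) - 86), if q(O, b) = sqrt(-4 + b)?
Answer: -13/1219 - 6*I*sqrt(7)/8533 ≈ -0.010664 - 0.0018604*I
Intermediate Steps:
P(R, E) = -5 + 6*R (P(R, E) = -5 + R*6 = -5 + 6*R)
1/(P(q((0 + 5)*3, -3), 14) - 86) = 1/((-5 + 6*sqrt(-4 - 3)) - 86) = 1/((-5 + 6*sqrt(-7)) - 86) = 1/((-5 + 6*(I*sqrt(7))) - 86) = 1/((-5 + 6*I*sqrt(7)) - 86) = 1/(-91 + 6*I*sqrt(7))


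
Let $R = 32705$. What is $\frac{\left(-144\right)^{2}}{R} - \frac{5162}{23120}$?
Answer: $\frac{31059311}{75613960} \approx 0.41076$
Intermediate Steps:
$\frac{\left(-144\right)^{2}}{R} - \frac{5162}{23120} = \frac{\left(-144\right)^{2}}{32705} - \frac{5162}{23120} = 20736 \cdot \frac{1}{32705} - \frac{2581}{11560} = \frac{20736}{32705} - \frac{2581}{11560} = \frac{31059311}{75613960}$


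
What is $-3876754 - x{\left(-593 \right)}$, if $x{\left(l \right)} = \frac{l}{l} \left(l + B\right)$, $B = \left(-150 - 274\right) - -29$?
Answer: $-3875766$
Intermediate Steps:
$B = -395$ ($B = -424 + 29 = -395$)
$x{\left(l \right)} = -395 + l$ ($x{\left(l \right)} = \frac{l}{l} \left(l - 395\right) = 1 \left(-395 + l\right) = -395 + l$)
$-3876754 - x{\left(-593 \right)} = -3876754 - \left(-395 - 593\right) = -3876754 - -988 = -3876754 + 988 = -3875766$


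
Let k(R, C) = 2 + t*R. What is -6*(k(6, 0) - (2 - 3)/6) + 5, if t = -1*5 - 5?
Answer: 352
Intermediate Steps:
t = -10 (t = -5 - 5 = -10)
k(R, C) = 2 - 10*R
-6*(k(6, 0) - (2 - 3)/6) + 5 = -6*((2 - 10*6) - (2 - 3)/6) + 5 = -6*((2 - 60) - (-1)/6) + 5 = -6*(-58 - 1*(-⅙)) + 5 = -6*(-58 + ⅙) + 5 = -6*(-347/6) + 5 = 347 + 5 = 352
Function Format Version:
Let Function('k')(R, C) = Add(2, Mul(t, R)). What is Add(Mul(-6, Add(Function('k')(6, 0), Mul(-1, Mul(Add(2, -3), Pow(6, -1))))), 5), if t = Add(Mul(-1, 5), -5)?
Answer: 352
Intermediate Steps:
t = -10 (t = Add(-5, -5) = -10)
Function('k')(R, C) = Add(2, Mul(-10, R))
Add(Mul(-6, Add(Function('k')(6, 0), Mul(-1, Mul(Add(2, -3), Pow(6, -1))))), 5) = Add(Mul(-6, Add(Add(2, Mul(-10, 6)), Mul(-1, Mul(Add(2, -3), Pow(6, -1))))), 5) = Add(Mul(-6, Add(Add(2, -60), Mul(-1, Mul(-1, Rational(1, 6))))), 5) = Add(Mul(-6, Add(-58, Mul(-1, Rational(-1, 6)))), 5) = Add(Mul(-6, Add(-58, Rational(1, 6))), 5) = Add(Mul(-6, Rational(-347, 6)), 5) = Add(347, 5) = 352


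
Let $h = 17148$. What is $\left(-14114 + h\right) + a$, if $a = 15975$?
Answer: $19009$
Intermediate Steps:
$\left(-14114 + h\right) + a = \left(-14114 + 17148\right) + 15975 = 3034 + 15975 = 19009$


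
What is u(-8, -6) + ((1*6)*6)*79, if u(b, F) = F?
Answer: 2838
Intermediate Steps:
u(-8, -6) + ((1*6)*6)*79 = -6 + ((1*6)*6)*79 = -6 + (6*6)*79 = -6 + 36*79 = -6 + 2844 = 2838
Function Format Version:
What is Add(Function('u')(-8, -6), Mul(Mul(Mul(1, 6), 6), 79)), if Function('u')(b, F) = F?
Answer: 2838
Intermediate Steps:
Add(Function('u')(-8, -6), Mul(Mul(Mul(1, 6), 6), 79)) = Add(-6, Mul(Mul(Mul(1, 6), 6), 79)) = Add(-6, Mul(Mul(6, 6), 79)) = Add(-6, Mul(36, 79)) = Add(-6, 2844) = 2838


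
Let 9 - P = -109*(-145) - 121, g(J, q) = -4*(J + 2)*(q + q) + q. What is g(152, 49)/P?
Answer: 60319/15675 ≈ 3.8481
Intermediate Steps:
g(J, q) = q - 8*q*(2 + J) (g(J, q) = -4*(2 + J)*2*q + q = -8*q*(2 + J) + q = q - 8*q*(2 + J))
P = -15675 (P = 9 - (-109*(-145) - 121) = 9 - (15805 - 121) = 9 - 1*15684 = 9 - 15684 = -15675)
g(152, 49)/P = -1*49*(15 + 8*152)/(-15675) = -1*49*(15 + 1216)*(-1/15675) = -1*49*1231*(-1/15675) = -60319*(-1/15675) = 60319/15675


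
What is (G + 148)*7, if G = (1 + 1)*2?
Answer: 1064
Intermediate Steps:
G = 4 (G = 2*2 = 4)
(G + 148)*7 = (4 + 148)*7 = 152*7 = 1064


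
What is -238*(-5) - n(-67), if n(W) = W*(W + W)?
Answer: -7788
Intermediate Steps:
n(W) = 2*W**2 (n(W) = W*(2*W) = 2*W**2)
-238*(-5) - n(-67) = -238*(-5) - 2*(-67)**2 = 1190 - 2*4489 = 1190 - 1*8978 = 1190 - 8978 = -7788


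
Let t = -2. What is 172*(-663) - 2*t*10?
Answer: -113996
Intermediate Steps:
172*(-663) - 2*t*10 = 172*(-663) - 2*(-2)*10 = -114036 + 4*10 = -114036 + 40 = -113996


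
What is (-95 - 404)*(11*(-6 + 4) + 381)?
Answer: -179141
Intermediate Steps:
(-95 - 404)*(11*(-6 + 4) + 381) = -499*(11*(-2) + 381) = -499*(-22 + 381) = -499*359 = -179141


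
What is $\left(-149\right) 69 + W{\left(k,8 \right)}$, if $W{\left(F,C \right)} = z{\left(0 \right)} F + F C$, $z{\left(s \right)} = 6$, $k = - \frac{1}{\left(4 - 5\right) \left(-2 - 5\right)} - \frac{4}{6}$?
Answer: $- \frac{30877}{3} \approx -10292.0$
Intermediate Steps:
$k = - \frac{17}{21}$ ($k = - \frac{1}{\left(-1\right) \left(-7\right)} - \frac{2}{3} = - \frac{1}{7} - \frac{2}{3} = - \frac{17}{21} \approx -0.80952$)
$W{\left(F,C \right)} = 6 F + C F$ ($W{\left(F,C \right)} = 6 F + F C = 6 F + C F$)
$\left(-149\right) 69 + W{\left(k,8 \right)} = \left(-149\right) 69 - \frac{17 \left(6 + 8\right)}{21} = -10281 - \frac{34}{3} = - \frac{30877}{3}$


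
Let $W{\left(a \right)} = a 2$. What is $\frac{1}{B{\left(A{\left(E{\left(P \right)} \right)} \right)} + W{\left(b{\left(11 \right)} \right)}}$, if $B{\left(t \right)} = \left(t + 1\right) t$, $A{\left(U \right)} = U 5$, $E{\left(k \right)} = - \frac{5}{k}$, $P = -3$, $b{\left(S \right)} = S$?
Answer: $\frac{9}{898} \approx 0.010022$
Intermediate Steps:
$A{\left(U \right)} = 5 U$
$W{\left(a \right)} = 2 a$
$B{\left(t \right)} = t \left(1 + t\right)$ ($B{\left(t \right)} = \left(1 + t\right) t = t \left(1 + t\right)$)
$\frac{1}{B{\left(A{\left(E{\left(P \right)} \right)} \right)} + W{\left(b{\left(11 \right)} \right)}} = \frac{1}{5 \left(- \frac{5}{-3}\right) \left(1 + 5 \left(- \frac{5}{-3}\right)\right) + 2 \cdot 11} = \frac{1}{5 \left(\left(-5\right) \left(- \frac{1}{3}\right)\right) \left(1 + 5 \left(\left(-5\right) \left(- \frac{1}{3}\right)\right)\right) + 22} = \frac{1}{5 \cdot \frac{5}{3} \left(1 + 5 \cdot \frac{5}{3}\right) + 22} = \frac{1}{\frac{25 \left(1 + \frac{25}{3}\right)}{3} + 22} = \frac{1}{\frac{25}{3} \cdot \frac{28}{3} + 22} = \frac{1}{\frac{700}{9} + 22} = \frac{1}{\frac{898}{9}} = \frac{9}{898}$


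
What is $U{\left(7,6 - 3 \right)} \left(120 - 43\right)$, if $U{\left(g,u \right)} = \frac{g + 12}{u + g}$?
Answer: $\frac{1463}{10} \approx 146.3$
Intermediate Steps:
$U{\left(g,u \right)} = \frac{12 + g}{g + u}$
$U{\left(7,6 - 3 \right)} \left(120 - 43\right) = \frac{12 + 7}{7 + \left(6 - 3\right)} \left(120 - 43\right) = \frac{1}{7 + \left(6 - 3\right)} 19 \cdot 77 = \frac{1}{7 + 3} \cdot 19 \cdot 77 = \frac{1}{10} \cdot 19 \cdot 77 = \frac{19}{10} \cdot 77 = \frac{1463}{10}$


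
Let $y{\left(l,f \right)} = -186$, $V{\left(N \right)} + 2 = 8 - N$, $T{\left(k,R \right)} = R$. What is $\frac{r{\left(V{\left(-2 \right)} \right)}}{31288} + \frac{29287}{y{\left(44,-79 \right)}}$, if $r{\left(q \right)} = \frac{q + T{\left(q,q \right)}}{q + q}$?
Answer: $- \frac{458165735}{2909784} \approx -157.46$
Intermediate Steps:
$V{\left(N \right)} = 6 - N$ ($V{\left(N \right)} = -2 - \left(-8 + N\right) = 6 - N$)
$r{\left(q \right)} = 1$ ($r{\left(q \right)} = \frac{q + q}{q + q} = \frac{2 q}{2 q} = 2 q \frac{1}{2 q} = 1$)
$\frac{r{\left(V{\left(-2 \right)} \right)}}{31288} + \frac{29287}{y{\left(44,-79 \right)}} = 1 \cdot \frac{1}{31288} + \frac{29287}{-186} = 1 \cdot \frac{1}{31288} + 29287 \left(- \frac{1}{186}\right) = \frac{1}{31288} - \frac{29287}{186} = - \frac{458165735}{2909784}$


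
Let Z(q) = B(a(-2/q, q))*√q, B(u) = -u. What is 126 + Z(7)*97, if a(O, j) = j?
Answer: 126 - 679*√7 ≈ -1670.5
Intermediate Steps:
Z(q) = -q^(3/2) (Z(q) = (-q)*√q = -q^(3/2))
126 + Z(7)*97 = 126 - 7^(3/2)*97 = 126 - 7*√7*97 = 126 - 679*√7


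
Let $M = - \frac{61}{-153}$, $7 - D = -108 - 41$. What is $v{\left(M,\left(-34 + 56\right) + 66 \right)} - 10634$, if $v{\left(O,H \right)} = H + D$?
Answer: $-10390$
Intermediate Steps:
$D = 156$ ($D = 7 - \left(-108 - 41\right) = 7 - -149 = 7 + 149 = 156$)
$M = \frac{61}{153}$ ($M = \left(-61\right) \left(- \frac{1}{153}\right) = \frac{61}{153} \approx 0.39869$)
$v{\left(O,H \right)} = 156 + H$ ($v{\left(O,H \right)} = H + 156 = 156 + H$)
$v{\left(M,\left(-34 + 56\right) + 66 \right)} - 10634 = \left(156 + \left(\left(-34 + 56\right) + 66\right)\right) - 10634 = \left(156 + \left(22 + 66\right)\right) - 10634 = \left(156 + 88\right) - 10634 = 244 - 10634 = -10390$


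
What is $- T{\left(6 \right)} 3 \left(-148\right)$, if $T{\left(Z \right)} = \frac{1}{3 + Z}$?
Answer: $\frac{148}{3} \approx 49.333$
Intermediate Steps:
$- T{\left(6 \right)} 3 \left(-148\right) = - \frac{1}{3 + 6} \cdot 3 \left(-148\right) = - \frac{1}{9} \cdot 3 \left(-148\right) = \left(-1\right) \frac{1}{9} \cdot 3 \left(-148\right) = \left(- \frac{1}{9}\right) 3 \left(-148\right) = \left(- \frac{1}{3}\right) \left(-148\right) = \frac{148}{3}$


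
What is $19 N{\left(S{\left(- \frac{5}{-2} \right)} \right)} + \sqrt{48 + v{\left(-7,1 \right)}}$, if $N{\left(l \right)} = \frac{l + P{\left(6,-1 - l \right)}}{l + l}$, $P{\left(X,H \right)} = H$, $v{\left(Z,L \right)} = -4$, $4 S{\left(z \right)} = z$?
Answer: $- \frac{76}{5} + 2 \sqrt{11} \approx -8.5668$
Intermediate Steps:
$S{\left(z \right)} = \frac{z}{4}$
$N{\left(l \right)} = - \frac{1}{2 l}$ ($N{\left(l \right)} = \frac{l - \left(1 + l\right)}{l + l} = - \frac{1}{2 l}$)
$19 N{\left(S{\left(- \frac{5}{-2} \right)} \right)} + \sqrt{48 + v{\left(-7,1 \right)}} = 19 \left(- \frac{1}{2 \frac{\left(-5\right) \frac{1}{-2}}{4}}\right) + \sqrt{48 - 4} = 19 \left(- \frac{1}{2 \frac{\left(-5\right) \left(- \frac{1}{2}\right)}{4}}\right) + \sqrt{44} = 19 \left(- \frac{1}{2 \cdot \frac{1}{4} \cdot \frac{5}{2}}\right) + 2 \sqrt{11} = 19 \left(- \frac{1}{2 \cdot \frac{5}{8}}\right) + 2 \sqrt{11} = 19 \left(\left(- \frac{1}{2}\right) \frac{8}{5}\right) + 2 \sqrt{11} = 19 \left(- \frac{4}{5}\right) + 2 \sqrt{11} = - \frac{76}{5} + 2 \sqrt{11}$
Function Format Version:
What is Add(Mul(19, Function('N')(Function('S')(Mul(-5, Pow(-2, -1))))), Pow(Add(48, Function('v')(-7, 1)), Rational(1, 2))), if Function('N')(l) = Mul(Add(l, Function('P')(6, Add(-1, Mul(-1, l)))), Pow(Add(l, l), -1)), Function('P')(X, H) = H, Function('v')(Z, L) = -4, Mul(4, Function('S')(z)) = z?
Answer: Add(Rational(-76, 5), Mul(2, Pow(11, Rational(1, 2)))) ≈ -8.5668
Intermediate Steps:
Function('S')(z) = Mul(Rational(1, 4), z)
Function('N')(l) = Mul(Rational(-1, 2), Pow(l, -1)) (Function('N')(l) = Mul(Add(l, Add(-1, Mul(-1, l))), Pow(Add(l, l), -1)) = Mul(-1, Pow(Mul(2, l), -1)) = Mul(-1, Mul(Rational(1, 2), Pow(l, -1))) = Mul(Rational(-1, 2), Pow(l, -1)))
Add(Mul(19, Function('N')(Function('S')(Mul(-5, Pow(-2, -1))))), Pow(Add(48, Function('v')(-7, 1)), Rational(1, 2))) = Add(Mul(19, Mul(Rational(-1, 2), Pow(Mul(Rational(1, 4), Mul(-5, Pow(-2, -1))), -1))), Pow(Add(48, -4), Rational(1, 2))) = Add(Mul(19, Mul(Rational(-1, 2), Pow(Mul(Rational(1, 4), Mul(-5, Rational(-1, 2))), -1))), Pow(44, Rational(1, 2))) = Add(Mul(19, Mul(Rational(-1, 2), Pow(Mul(Rational(1, 4), Rational(5, 2)), -1))), Mul(2, Pow(11, Rational(1, 2)))) = Add(Mul(19, Mul(Rational(-1, 2), Pow(Rational(5, 8), -1))), Mul(2, Pow(11, Rational(1, 2)))) = Add(Mul(19, Mul(Rational(-1, 2), Rational(8, 5))), Mul(2, Pow(11, Rational(1, 2)))) = Add(Mul(19, Rational(-4, 5)), Mul(2, Pow(11, Rational(1, 2)))) = Add(Rational(-76, 5), Mul(2, Pow(11, Rational(1, 2))))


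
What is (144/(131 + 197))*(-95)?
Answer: -1710/41 ≈ -41.707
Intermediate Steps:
(144/(131 + 197))*(-95) = (144/328)*(-95) = ((1/328)*144)*(-95) = (18/41)*(-95) = -1710/41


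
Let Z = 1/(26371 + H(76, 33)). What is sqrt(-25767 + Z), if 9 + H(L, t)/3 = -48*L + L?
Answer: 5*I*sqrt(62931873569)/7814 ≈ 160.52*I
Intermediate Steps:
H(L, t) = -27 - 141*L (H(L, t) = -27 + 3*(-48*L + L) = -27 + 3*(-47*L) = -27 - 141*L)
Z = 1/15628 (Z = 1/(26371 + (-27 - 141*76)) = 1/(26371 + (-27 - 10716)) = 1/(26371 - 10743) = 1/15628 ≈ 6.3988e-5)
sqrt(-25767 + Z) = sqrt(-25767 + 1/15628) = sqrt(-402686675/15628) = 5*I*sqrt(62931873569)/7814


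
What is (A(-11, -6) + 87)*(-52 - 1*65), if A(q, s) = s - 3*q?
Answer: -13338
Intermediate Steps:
(A(-11, -6) + 87)*(-52 - 1*65) = ((-6 - 3*(-11)) + 87)*(-52 - 1*65) = ((-6 + 33) + 87)*(-52 - 65) = (27 + 87)*(-117) = 114*(-117) = -13338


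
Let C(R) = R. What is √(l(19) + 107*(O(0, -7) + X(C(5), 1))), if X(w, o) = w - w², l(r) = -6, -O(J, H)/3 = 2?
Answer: 2*I*√697 ≈ 52.802*I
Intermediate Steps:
O(J, H) = -6 (O(J, H) = -3*2 = -6)
√(l(19) + 107*(O(0, -7) + X(C(5), 1))) = √(-6 + 107*(-6 + 5*(1 - 1*5))) = √(-6 + 107*(-6 + 5*(1 - 5))) = √(-6 + 107*(-6 + 5*(-4))) = √(-6 + 107*(-6 - 20)) = √(-6 + 107*(-26)) = √(-6 - 2782) = √(-2788) = 2*I*√697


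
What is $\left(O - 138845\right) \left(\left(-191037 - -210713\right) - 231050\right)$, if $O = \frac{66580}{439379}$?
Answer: $\frac{12894978813417450}{439379} \approx 2.9348 \cdot 10^{10}$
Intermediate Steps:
$O = \frac{66580}{439379}$ ($O = 66580 \cdot \frac{1}{439379} = \frac{66580}{439379} \approx 0.15153$)
$\left(O - 138845\right) \left(\left(-191037 - -210713\right) - 231050\right) = \left(\frac{66580}{439379} - 138845\right) \left(\left(-191037 - -210713\right) - 231050\right) = - \frac{61005510675 \left(\left(-191037 + 210713\right) - 231050\right)}{439379} = - \frac{61005510675 \left(19676 - 231050\right)}{439379} = \left(- \frac{61005510675}{439379}\right) \left(-211374\right) = \frac{12894978813417450}{439379}$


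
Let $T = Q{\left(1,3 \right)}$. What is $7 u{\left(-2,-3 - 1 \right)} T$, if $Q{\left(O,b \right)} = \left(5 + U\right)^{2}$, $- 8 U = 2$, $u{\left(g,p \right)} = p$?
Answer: $- \frac{2527}{4} \approx -631.75$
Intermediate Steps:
$U = - \frac{1}{4}$ ($U = \left(- \frac{1}{8}\right) 2 = - \frac{1}{4} \approx -0.25$)
$Q{\left(O,b \right)} = \frac{361}{16}$ ($Q{\left(O,b \right)} = \left(5 - \frac{1}{4}\right)^{2} = \left(\frac{19}{4}\right)^{2} = \frac{361}{16}$)
$T = \frac{361}{16} \approx 22.563$
$7 u{\left(-2,-3 - 1 \right)} T = 7 \left(-3 - 1\right) \frac{361}{16} = 7 \left(-4\right) \frac{361}{16} = \left(-28\right) \frac{361}{16} = - \frac{2527}{4}$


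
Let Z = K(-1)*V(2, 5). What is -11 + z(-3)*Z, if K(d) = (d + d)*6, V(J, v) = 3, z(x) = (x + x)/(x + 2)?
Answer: -227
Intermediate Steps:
z(x) = 2*x/(2 + x) (z(x) = (2*x)/(2 + x) = 2*x/(2 + x))
K(d) = 12*d (K(d) = (2*d)*6 = 12*d)
Z = -36 (Z = (12*(-1))*3 = -12*3 = -36)
-11 + z(-3)*Z = -11 + (2*(-3)/(2 - 3))*(-36) = -11 + (2*(-3)/(-1))*(-36) = -11 + (2*(-3)*(-1))*(-36) = -11 + 6*(-36) = -11 - 216 = -227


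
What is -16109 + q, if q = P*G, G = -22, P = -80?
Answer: -14349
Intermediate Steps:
q = 1760 (q = -80*(-22) = 1760)
-16109 + q = -16109 + 1760 = -14349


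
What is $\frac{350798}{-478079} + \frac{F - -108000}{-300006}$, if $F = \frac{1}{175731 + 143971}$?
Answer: $- \frac{1023529455299495}{935791036617852} \approx -1.0938$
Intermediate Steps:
$F = \frac{1}{319702} \approx 3.1279 \cdot 10^{-6}$
$\frac{350798}{-478079} + \frac{F - -108000}{-300006} = \frac{350798}{-478079} + \frac{\frac{1}{319702} - -108000}{-300006} = 350798 \left(- \frac{1}{478079}\right) + \left(\frac{1}{319702} + 108000\right) \left(- \frac{1}{300006}\right) = - \frac{50114}{68297} + \frac{34527816001}{319702} \left(- \frac{1}{300006}\right) = - \frac{50114}{68297} - \frac{4932545143}{13701788316} = - \frac{1023529455299495}{935791036617852}$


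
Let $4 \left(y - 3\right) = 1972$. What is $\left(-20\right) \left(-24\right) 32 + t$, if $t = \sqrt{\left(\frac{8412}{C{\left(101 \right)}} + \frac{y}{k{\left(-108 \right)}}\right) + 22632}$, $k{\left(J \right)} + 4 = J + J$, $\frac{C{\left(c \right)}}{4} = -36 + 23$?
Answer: $15360 + \frac{\sqrt{11486191145}}{715} \approx 15510.0$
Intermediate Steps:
$C{\left(c \right)} = -52$ ($C{\left(c \right)} = 4 \left(-36 + 23\right) = 4 \left(-13\right) = -52$)
$y = 496$ ($y = 3 + \frac{1}{4} \cdot 1972 = 3 + 493 = 496$)
$k{\left(J \right)} = -4 + 2 J$ ($k{\left(J \right)} = -4 + \left(J + J\right) = -4 + 2 J$)
$t = \frac{\sqrt{11486191145}}{715}$ ($t = \sqrt{\left(\frac{8412}{-52} + \frac{496}{-4 + 2 \left(-108\right)}\right) + 22632} = \sqrt{\left(8412 \left(- \frac{1}{52}\right) + \frac{496}{-4 - 216}\right) + 22632} = \sqrt{\left(- \frac{2103}{13} + \frac{496}{-220}\right) + 22632} = \sqrt{\left(- \frac{2103}{13} + 496 \left(- \frac{1}{220}\right)\right) + 22632} = \sqrt{\left(- \frac{2103}{13} - \frac{124}{55}\right) + 22632} = \sqrt{- \frac{117277}{715} + 22632} = \sqrt{\frac{16064603}{715}} = \frac{\sqrt{11486191145}}{715} \approx 149.89$)
$\left(-20\right) \left(-24\right) 32 + t = \left(-20\right) \left(-24\right) 32 + \frac{\sqrt{11486191145}}{715} = 480 \cdot 32 + \frac{\sqrt{11486191145}}{715} = 15360 + \frac{\sqrt{11486191145}}{715}$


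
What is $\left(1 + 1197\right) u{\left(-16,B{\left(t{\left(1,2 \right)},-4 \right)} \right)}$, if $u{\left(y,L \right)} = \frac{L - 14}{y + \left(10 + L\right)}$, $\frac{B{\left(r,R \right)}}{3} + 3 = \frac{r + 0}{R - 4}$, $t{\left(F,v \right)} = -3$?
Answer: $\frac{209650}{111} \approx 1888.7$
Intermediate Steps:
$B{\left(r,R \right)} = -9 + \frac{3 r}{-4 + R}$ ($B{\left(r,R \right)} = -9 + 3 \frac{r + 0}{R - 4} = -9 + 3 \frac{r}{-4 + R} = -9 + \frac{3 r}{-4 + R}$)
$u{\left(y,L \right)} = \frac{-14 + L}{10 + L + y}$
$\left(1 + 1197\right) u{\left(-16,B{\left(t{\left(1,2 \right)},-4 \right)} \right)} = \left(1 + 1197\right) \frac{-14 + \frac{3 \left(12 - 3 - -12\right)}{-4 - 4}}{10 + \frac{3 \left(12 - 3 - -12\right)}{-4 - 4} - 16} = 1198 \frac{-14 + \frac{3 \left(12 - 3 + 12\right)}{-8}}{10 + \frac{3 \left(12 - 3 + 12\right)}{-8} - 16} = 1198 \frac{-14 + 3 \left(- \frac{1}{8}\right) 21}{10 + 3 \left(- \frac{1}{8}\right) 21 - 16} = 1198 \frac{-14 - \frac{63}{8}}{10 - \frac{63}{8} - 16} = 1198 \frac{1}{- \frac{111}{8}} \left(- \frac{175}{8}\right) = 1198 \left(\left(- \frac{8}{111}\right) \left(- \frac{175}{8}\right)\right) = 1198 \cdot \frac{175}{111} = \frac{209650}{111}$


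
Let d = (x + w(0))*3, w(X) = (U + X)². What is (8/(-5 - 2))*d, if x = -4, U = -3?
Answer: -120/7 ≈ -17.143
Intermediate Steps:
w(X) = (-3 + X)²
d = 15 (d = (-4 + (-3 + 0)²)*3 = (-4 + (-3)²)*3 = (-4 + 9)*3 = 5*3 = 15)
(8/(-5 - 2))*d = (8/(-5 - 2))*15 = (8/(-7))*15 = (8*(-⅐))*15 = -8/7*15 = -120/7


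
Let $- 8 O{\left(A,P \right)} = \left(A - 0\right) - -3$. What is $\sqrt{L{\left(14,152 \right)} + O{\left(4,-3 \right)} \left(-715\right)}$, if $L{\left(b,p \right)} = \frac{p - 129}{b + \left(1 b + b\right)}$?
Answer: $\frac{\sqrt{4418274}}{84} \approx 25.023$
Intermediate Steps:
$O{\left(A,P \right)} = - \frac{3}{8} - \frac{A}{8}$ ($O{\left(A,P \right)} = - \frac{\left(A - 0\right) - -3}{8} = - \frac{\left(A + 0\right) + 3}{8} = - \frac{A + 3}{8} = - \frac{3 + A}{8} = - \frac{3}{8} - \frac{A}{8}$)
$L{\left(b,p \right)} = \frac{-129 + p}{3 b}$ ($L{\left(b,p \right)} = \frac{-129 + p}{b + \left(b + b\right)} = \frac{-129 + p}{b + 2 b} = \frac{-129 + p}{3 b}$)
$\sqrt{L{\left(14,152 \right)} + O{\left(4,-3 \right)} \left(-715\right)} = \sqrt{\frac{-129 + 152}{3 \cdot 14} + \left(- \frac{3}{8} - \frac{1}{2}\right) \left(-715\right)} = \sqrt{\frac{1}{3} \cdot \frac{1}{14} \cdot 23 + \left(- \frac{3}{8} - \frac{1}{2}\right) \left(-715\right)} = \sqrt{\frac{23}{42} - - \frac{5005}{8}} = \sqrt{\frac{23}{42} + \frac{5005}{8}} = \sqrt{\frac{105197}{168}} = \frac{\sqrt{4418274}}{84}$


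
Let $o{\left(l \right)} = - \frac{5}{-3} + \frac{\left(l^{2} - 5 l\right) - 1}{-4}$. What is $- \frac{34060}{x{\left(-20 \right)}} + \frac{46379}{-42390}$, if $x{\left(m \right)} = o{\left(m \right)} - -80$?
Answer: $\frac{17301662857}{21915630} \approx 789.47$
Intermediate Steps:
$o{\left(l \right)} = \frac{23}{12} - \frac{l^{2}}{4} + \frac{5 l}{4}$ ($o{\left(l \right)} = \left(-5\right) \left(- \frac{1}{3}\right) + \left(-1 + l^{2} - 5 l\right) \left(- \frac{1}{4}\right) = \frac{5}{3} + \left(\frac{1}{4} - \frac{l^{2}}{4} + \frac{5 l}{4}\right) = \frac{23}{12} - \frac{l^{2}}{4} + \frac{5 l}{4}$)
$x{\left(m \right)} = \frac{983}{12} - \frac{m^{2}}{4} + \frac{5 m}{4}$ ($x{\left(m \right)} = \left(\frac{23}{12} - \frac{m^{2}}{4} + \frac{5 m}{4}\right) - -80 = \left(\frac{23}{12} - \frac{m^{2}}{4} + \frac{5 m}{4}\right) + 80 = \frac{983}{12} - \frac{m^{2}}{4} + \frac{5 m}{4}$)
$- \frac{34060}{x{\left(-20 \right)}} + \frac{46379}{-42390} = - \frac{34060}{\frac{983}{12} - \frac{\left(-20\right)^{2}}{4} + \frac{5}{4} \left(-20\right)} + \frac{46379}{-42390} = - \frac{34060}{\frac{983}{12} - 100 - 25} + 46379 \left(- \frac{1}{42390}\right) = - \frac{34060}{\frac{983}{12} - 100 - 25} - \frac{46379}{42390} = - \frac{34060}{- \frac{517}{12}} - \frac{46379}{42390} = \left(-34060\right) \left(- \frac{12}{517}\right) - \frac{46379}{42390} = \frac{408720}{517} - \frac{46379}{42390} = \frac{17301662857}{21915630}$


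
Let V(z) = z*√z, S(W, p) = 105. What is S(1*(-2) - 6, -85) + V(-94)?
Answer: 105 - 94*I*√94 ≈ 105.0 - 911.36*I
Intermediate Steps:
V(z) = z^(3/2)
S(1*(-2) - 6, -85) + V(-94) = 105 + (-94)^(3/2) = 105 - 94*I*√94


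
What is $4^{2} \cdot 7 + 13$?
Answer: $125$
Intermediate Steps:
$4^{2} \cdot 7 + 13 = 16 \cdot 7 + 13 = 112 + 13 = 125$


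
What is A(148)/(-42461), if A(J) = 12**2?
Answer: -144/42461 ≈ -0.0033913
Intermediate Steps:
A(J) = 144
A(148)/(-42461) = 144/(-42461) = 144*(-1/42461) = -144/42461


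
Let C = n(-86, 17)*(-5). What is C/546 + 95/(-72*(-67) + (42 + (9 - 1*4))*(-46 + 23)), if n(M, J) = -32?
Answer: 17125/53781 ≈ 0.31842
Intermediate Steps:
C = 160 (C = -32*(-5) = 160)
C/546 + 95/(-72*(-67) + (42 + (9 - 1*4))*(-46 + 23)) = 160/546 + 95/(-72*(-67) + (42 + (9 - 1*4))*(-46 + 23)) = 160*(1/546) + 95/(4824 + (42 + (9 - 4))*(-23)) = 80/273 + 95/(4824 + (42 + 5)*(-23)) = 80/273 + 95/(4824 + 47*(-23)) = 80/273 + 95/(4824 - 1081) = 80/273 + 95/3743 = 80/273 + 95*(1/3743) = 80/273 + 5/197 = 17125/53781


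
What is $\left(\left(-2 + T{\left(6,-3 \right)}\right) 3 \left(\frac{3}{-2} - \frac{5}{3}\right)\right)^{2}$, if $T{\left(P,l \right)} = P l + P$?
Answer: $17689$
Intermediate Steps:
$T{\left(P,l \right)} = P + P l$
$\left(\left(-2 + T{\left(6,-3 \right)}\right) 3 \left(\frac{3}{-2} - \frac{5}{3}\right)\right)^{2} = \left(\left(-2 + 6 \left(1 - 3\right)\right) 3 \left(\frac{3}{-2} - \frac{5}{3}\right)\right)^{2} = \left(\left(-2 + 6 \left(-2\right)\right) 3 \left(3 \left(- \frac{1}{2}\right) - \frac{5}{3}\right)\right)^{2} = \left(\left(-2 - 12\right) 3 \left(- \frac{3}{2} - \frac{5}{3}\right)\right)^{2} = \left(\left(-14\right) 3 \left(- \frac{19}{6}\right)\right)^{2} = \left(\left(-42\right) \left(- \frac{19}{6}\right)\right)^{2} = 133^{2} = 17689$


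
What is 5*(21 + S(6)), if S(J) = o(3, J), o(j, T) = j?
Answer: 120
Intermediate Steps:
S(J) = 3
5*(21 + S(6)) = 5*(21 + 3) = 5*24 = 120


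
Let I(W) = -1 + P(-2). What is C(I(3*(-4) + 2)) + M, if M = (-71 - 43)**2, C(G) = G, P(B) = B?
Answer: 12993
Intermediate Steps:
I(W) = -3 (I(W) = -1 - 2 = -3)
M = 12996 (M = (-114)**2 = 12996)
C(I(3*(-4) + 2)) + M = -3 + 12996 = 12993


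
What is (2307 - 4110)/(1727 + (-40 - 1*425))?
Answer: -1803/1262 ≈ -1.4287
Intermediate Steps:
(2307 - 4110)/(1727 + (-40 - 1*425)) = -1803/(1727 + (-40 - 425)) = -1803/(1727 - 465) = -1803/1262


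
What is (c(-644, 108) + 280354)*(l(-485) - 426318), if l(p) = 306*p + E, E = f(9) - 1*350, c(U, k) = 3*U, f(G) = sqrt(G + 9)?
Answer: -160114366916 + 835266*sqrt(2) ≈ -1.6011e+11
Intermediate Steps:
f(G) = sqrt(9 + G)
E = -350 + 3*sqrt(2) (E = sqrt(9 + 9) - 1*350 = sqrt(18) - 350 = 3*sqrt(2) - 350 = -350 + 3*sqrt(2) ≈ -345.76)
l(p) = -350 + 3*sqrt(2) + 306*p (l(p) = 306*p + (-350 + 3*sqrt(2)) = -350 + 3*sqrt(2) + 306*p)
(c(-644, 108) + 280354)*(l(-485) - 426318) = (3*(-644) + 280354)*((-350 + 3*sqrt(2) + 306*(-485)) - 426318) = (-1932 + 280354)*((-350 + 3*sqrt(2) - 148410) - 426318) = 278422*((-148760 + 3*sqrt(2)) - 426318) = 278422*(-575078 + 3*sqrt(2)) = -160114366916 + 835266*sqrt(2)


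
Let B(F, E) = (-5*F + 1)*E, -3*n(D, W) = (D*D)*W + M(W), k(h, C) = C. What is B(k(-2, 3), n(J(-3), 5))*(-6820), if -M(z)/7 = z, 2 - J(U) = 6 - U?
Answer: -6683600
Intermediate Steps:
J(U) = -4 + U (J(U) = 2 - (6 - U) = 2 + (-6 + U) = -4 + U)
M(z) = -7*z
n(D, W) = 7*W/3 - W*D**2/3 (n(D, W) = -((D*D)*W - 7*W)/3 = -(D**2*W - 7*W)/3 = -(W*D**2 - 7*W)/3 = -(-7*W + W*D**2)/3 = 7*W/3 - W*D**2/3)
B(F, E) = E*(1 - 5*F) (B(F, E) = (1 - 5*F)*E = E*(1 - 5*F))
B(k(-2, 3), n(J(-3), 5))*(-6820) = (((1/3)*5*(7 - (-4 - 3)**2))*(1 - 5*3))*(-6820) = (((1/3)*5*(7 - 1*(-7)**2))*(1 - 15))*(-6820) = (((1/3)*5*(7 - 1*49))*(-14))*(-6820) = (((1/3)*5*(7 - 49))*(-14))*(-6820) = (((1/3)*5*(-42))*(-14))*(-6820) = -70*(-14)*(-6820) = 980*(-6820) = -6683600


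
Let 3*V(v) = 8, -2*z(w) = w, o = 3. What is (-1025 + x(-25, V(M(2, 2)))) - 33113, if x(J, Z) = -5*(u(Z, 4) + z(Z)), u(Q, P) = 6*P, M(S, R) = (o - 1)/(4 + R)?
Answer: -102754/3 ≈ -34251.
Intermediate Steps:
M(S, R) = 2/(4 + R) (M(S, R) = (3 - 1)/(4 + R) = 2/(4 + R))
z(w) = -w/2
V(v) = 8/3 (V(v) = (⅓)*8 = 8/3)
x(J, Z) = -120 + 5*Z/2 (x(J, Z) = -5*(6*4 - Z/2) = -5*(24 - Z/2) = -120 + 5*Z/2)
(-1025 + x(-25, V(M(2, 2)))) - 33113 = (-1025 + (-120 + (5/2)*(8/3))) - 33113 = (-1025 + (-120 + 20/3)) - 33113 = (-1025 - 340/3) - 33113 = -3415/3 - 33113 = -102754/3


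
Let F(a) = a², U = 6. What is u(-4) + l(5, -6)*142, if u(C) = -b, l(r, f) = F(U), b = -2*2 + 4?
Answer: 5112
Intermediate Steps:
b = 0 (b = -4 + 4 = 0)
l(r, f) = 36 (l(r, f) = 6² = 36)
u(C) = 0 (u(C) = -1*0 = 0)
u(-4) + l(5, -6)*142 = 0 + 36*142 = 0 + 5112 = 5112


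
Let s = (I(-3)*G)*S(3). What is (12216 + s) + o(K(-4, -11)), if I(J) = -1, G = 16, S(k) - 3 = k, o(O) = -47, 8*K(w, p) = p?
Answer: 12073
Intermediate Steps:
K(w, p) = p/8
S(k) = 3 + k
s = -96 (s = (-1*16)*(3 + 3) = -16*6 = -96)
(12216 + s) + o(K(-4, -11)) = (12216 - 96) - 47 = 12120 - 47 = 12073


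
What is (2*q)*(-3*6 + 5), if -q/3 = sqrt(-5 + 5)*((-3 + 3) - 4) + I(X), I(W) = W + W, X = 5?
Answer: 780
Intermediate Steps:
I(W) = 2*W
q = -30 (q = -3*(sqrt(-5 + 5)*((-3 + 3) - 4) + 2*5) = -3*(sqrt(0)*(0 - 4) + 10) = -3*(0*(-4) + 10) = -3*(0 + 10) = -3*10 = -30)
(2*q)*(-3*6 + 5) = (2*(-30))*(-3*6 + 5) = -60*(-18 + 5) = -60*(-13) = 780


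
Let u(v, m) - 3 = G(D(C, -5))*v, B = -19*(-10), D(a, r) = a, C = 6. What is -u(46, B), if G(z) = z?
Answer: -279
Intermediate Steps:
B = 190
u(v, m) = 3 + 6*v
-u(46, B) = -(3 + 6*46) = -(3 + 276) = -1*279 = -279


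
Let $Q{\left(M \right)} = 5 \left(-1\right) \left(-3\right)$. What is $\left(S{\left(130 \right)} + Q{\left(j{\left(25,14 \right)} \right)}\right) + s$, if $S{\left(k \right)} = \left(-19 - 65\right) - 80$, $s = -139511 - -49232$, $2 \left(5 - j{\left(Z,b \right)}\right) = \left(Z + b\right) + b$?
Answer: $-90428$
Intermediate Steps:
$j{\left(Z,b \right)} = 5 - b - \frac{Z}{2}$ ($j{\left(Z,b \right)} = 5 - \frac{\left(Z + b\right) + b}{2} = 5 - \frac{Z + 2 b}{2} = 5 - \left(b + \frac{Z}{2}\right) = 5 - b - \frac{Z}{2}$)
$s = -90279$ ($s = -139511 + 49232 = -90279$)
$S{\left(k \right)} = -164$ ($S{\left(k \right)} = -84 - 80 = -164$)
$Q{\left(M \right)} = 15$ ($Q{\left(M \right)} = \left(-5\right) \left(-3\right) = 15$)
$\left(S{\left(130 \right)} + Q{\left(j{\left(25,14 \right)} \right)}\right) + s = \left(-164 + 15\right) - 90279 = -149 - 90279 = -90428$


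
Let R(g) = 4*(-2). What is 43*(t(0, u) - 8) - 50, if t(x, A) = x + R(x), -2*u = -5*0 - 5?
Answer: -738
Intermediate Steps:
u = 5/2 (u = -(-5*0 - 5)/2 = -(0 - 5)/2 = -1/2*(-5) = 5/2 ≈ 2.5000)
R(g) = -8
t(x, A) = -8 + x (t(x, A) = x - 8 = -8 + x)
43*(t(0, u) - 8) - 50 = 43*((-8 + 0) - 8) - 50 = 43*(-8 - 8) - 50 = 43*(-16) - 50 = -688 - 50 = -738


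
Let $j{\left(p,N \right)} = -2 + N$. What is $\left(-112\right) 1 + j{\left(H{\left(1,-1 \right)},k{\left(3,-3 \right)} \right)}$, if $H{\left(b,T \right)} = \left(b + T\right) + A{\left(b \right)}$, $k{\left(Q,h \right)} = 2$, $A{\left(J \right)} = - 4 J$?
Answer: $-112$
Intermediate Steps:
$H{\left(b,T \right)} = T - 3 b$ ($H{\left(b,T \right)} = \left(b + T\right) - 4 b = \left(T + b\right) - 4 b = T - 3 b$)
$\left(-112\right) 1 + j{\left(H{\left(1,-1 \right)},k{\left(3,-3 \right)} \right)} = \left(-112\right) 1 + \left(-2 + 2\right) = -112 + 0 = -112$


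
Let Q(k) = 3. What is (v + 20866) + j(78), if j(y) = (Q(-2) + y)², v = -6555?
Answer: 20872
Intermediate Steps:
j(y) = (3 + y)²
(v + 20866) + j(78) = (-6555 + 20866) + (3 + 78)² = 14311 + 81² = 14311 + 6561 = 20872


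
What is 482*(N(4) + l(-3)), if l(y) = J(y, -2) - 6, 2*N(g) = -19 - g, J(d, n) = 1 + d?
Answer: -9399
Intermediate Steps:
N(g) = -19/2 - g/2 (N(g) = (-19 - g)/2 = -19/2 - g/2)
l(y) = -5 + y (l(y) = (1 + y) - 6 = -5 + y)
482*(N(4) + l(-3)) = 482*((-19/2 - 1/2*4) + (-5 - 3)) = 482*((-19/2 - 2) - 8) = 482*(-23/2 - 8) = 482*(-39/2) = -9399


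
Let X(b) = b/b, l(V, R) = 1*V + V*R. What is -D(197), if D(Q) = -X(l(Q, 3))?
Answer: 1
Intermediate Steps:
l(V, R) = V + R*V
X(b) = 1
D(Q) = -1 (D(Q) = -1*1 = -1)
-D(197) = -1*(-1) = 1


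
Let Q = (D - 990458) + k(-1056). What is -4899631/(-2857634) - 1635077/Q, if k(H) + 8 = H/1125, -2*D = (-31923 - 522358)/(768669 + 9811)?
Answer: 1112296785975178750579/330510415806870449306 ≈ 3.3654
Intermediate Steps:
D = 554281/1556960 (D = -(-31923 - 522358)/(2*(768669 + 9811)) = -(-554281)/(2*778480) = -½*(-554281/778480) = 554281/1556960 ≈ 0.35600)
k(H) = -8 + H/1125
Q = -115658763790909/116772000 (Q = (554281/1556960 - 990458) + (-8 + (1/1125)*(-1056)) = -1542102933399/1556960 + (-8 - 352/375) = -1542102933399/1556960 - 3352/375 = -115658763790909/116772000 ≈ -9.9047e+5)
-4899631/(-2857634) - 1635077/Q = -4899631/(-2857634) - 1635077/(-115658763790909/116772000) = -4899631*(-1/2857634) - 1635077*(-116772000/115658763790909) = 4899631/2857634 + 190931211444000/115658763790909 = 1112296785975178750579/330510415806870449306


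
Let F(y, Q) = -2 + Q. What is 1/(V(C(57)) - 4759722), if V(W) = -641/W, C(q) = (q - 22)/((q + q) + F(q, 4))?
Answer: -35/166664626 ≈ -2.1000e-7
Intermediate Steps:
C(q) = (-22 + q)/(2 + 2*q) (C(q) = (q - 22)/((q + q) + (-2 + 4)) = (-22 + q)/(2*q + 2) = (-22 + q)/(2 + 2*q))
1/(V(C(57)) - 4759722) = 1/(-641*2*(1 + 57)/(-22 + 57) - 4759722) = 1/(-641/((1/2)*35/58) - 4759722) = 1/(-641/((1/2)*(1/58)*35) - 4759722) = 1/(-641/35/116 - 4759722) = 1/(-641*116/35 - 4759722) = 1/(-74356/35 - 4759722) = 1/(-166664626/35) = -35/166664626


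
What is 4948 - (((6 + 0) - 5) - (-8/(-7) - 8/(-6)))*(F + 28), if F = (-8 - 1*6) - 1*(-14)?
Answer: 14968/3 ≈ 4989.3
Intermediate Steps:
F = 0 (F = (-8 - 6) + 14 = -14 + 14 = 0)
4948 - (((6 + 0) - 5) - (-8/(-7) - 8/(-6)))*(F + 28) = 4948 - (((6 + 0) - 5) - (-8/(-7) - 8/(-6)))*(0 + 28) = 4948 - ((6 - 5) - (-8*(-1/7) - 8*(-1/6)))*28 = 4948 - (1 - (8/7 + 4/3))*28 = 4948 - (1 - 1*52/21)*28 = 4948 - (1 - 52/21)*28 = 4948 - (-31)*28/21 = 4948 - 1*(-124/3) = 4948 + 124/3 = 14968/3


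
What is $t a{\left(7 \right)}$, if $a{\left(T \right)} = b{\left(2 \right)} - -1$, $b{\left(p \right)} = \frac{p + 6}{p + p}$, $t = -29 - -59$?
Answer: $90$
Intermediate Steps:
$t = 30$ ($t = -29 + 59 = 30$)
$b{\left(p \right)} = \frac{6 + p}{2 p}$
$a{\left(T \right)} = 3$ ($a{\left(T \right)} = \frac{6 + 2}{2 \cdot 2} - -1 = \frac{1}{2} \cdot \frac{1}{2} \cdot 8 + 1 = 2 + 1 = 3$)
$t a{\left(7 \right)} = 30 \cdot 3 = 90$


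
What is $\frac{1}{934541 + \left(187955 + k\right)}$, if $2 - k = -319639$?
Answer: $\frac{1}{1442137} \approx 6.9342 \cdot 10^{-7}$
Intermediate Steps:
$k = 319641$ ($k = 2 - -319639 = 2 + 319639 = 319641$)
$\frac{1}{934541 + \left(187955 + k\right)} = \frac{1}{934541 + \left(187955 + 319641\right)} = \frac{1}{934541 + 507596} = \frac{1}{1442137}$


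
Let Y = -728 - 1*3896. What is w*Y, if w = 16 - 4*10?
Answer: 110976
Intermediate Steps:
w = -24 (w = 16 - 40 = -24)
Y = -4624 (Y = -728 - 3896 = -4624)
w*Y = -24*(-4624) = 110976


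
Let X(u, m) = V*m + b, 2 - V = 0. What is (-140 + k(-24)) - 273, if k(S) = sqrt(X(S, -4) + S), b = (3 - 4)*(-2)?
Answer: -413 + I*sqrt(30) ≈ -413.0 + 5.4772*I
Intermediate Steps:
V = 2 (V = 2 - 1*0 = 2 + 0 = 2)
b = 2 (b = -1*(-2) = 2)
X(u, m) = 2 + 2*m (X(u, m) = 2*m + 2 = 2 + 2*m)
k(S) = sqrt(-6 + S) (k(S) = sqrt((2 + 2*(-4)) + S) = sqrt((2 - 8) + S) = sqrt(-6 + S))
(-140 + k(-24)) - 273 = (-140 + sqrt(-6 - 24)) - 273 = (-140 + sqrt(-30)) - 273 = (-140 + I*sqrt(30)) - 273 = -413 + I*sqrt(30)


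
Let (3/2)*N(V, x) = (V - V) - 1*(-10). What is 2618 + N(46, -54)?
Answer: 7874/3 ≈ 2624.7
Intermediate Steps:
N(V, x) = 20/3 (N(V, x) = 2*((V - V) - 1*(-10))/3 = 2*(0 + 10)/3 = (2/3)*10 = 20/3)
2618 + N(46, -54) = 2618 + 20/3 = 7874/3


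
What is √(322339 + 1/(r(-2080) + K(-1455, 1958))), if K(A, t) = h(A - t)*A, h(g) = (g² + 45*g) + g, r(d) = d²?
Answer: 31*√93723712696856362379870/16715909405 ≈ 567.75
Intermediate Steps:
h(g) = g² + 46*g
K(A, t) = A*(A - t)*(46 + A - t) (K(A, t) = ((A - t)*(46 + (A - t)))*A = ((A - t)*(46 + A - t))*A = A*(A - t)*(46 + A - t))
√(322339 + 1/(r(-2080) + K(-1455, 1958))) = √(322339 + 1/((-2080)² - 1455*(-1455 - 1*1958)*(46 - 1455 - 1*1958))) = √(322339 + 1/(4326400 - 1455*(-1455 - 1958)*(46 - 1455 - 1958))) = √(322339 + 1/(4326400 - 1455*(-3413)*(-3367))) = √(322339 + 1/(4326400 - 16720235805)) = √(322339 + 1/(-16715909405)) = √(322339 - 1/16715909405) = √(5388189521698294/16715909405) = 31*√93723712696856362379870/16715909405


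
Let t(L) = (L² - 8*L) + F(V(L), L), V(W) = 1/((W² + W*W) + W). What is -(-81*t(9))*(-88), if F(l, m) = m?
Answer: -128304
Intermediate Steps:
V(W) = 1/(W + 2*W²) (V(W) = 1/((W² + W²) + W) = 1/(2*W² + W) = 1/(W + 2*W²))
t(L) = L² - 7*L (t(L) = (L² - 8*L) + L = L² - 7*L)
-(-81*t(9))*(-88) = -(-729*(-7 + 9))*(-88) = -(-729*2)*(-88) = -(-81*18)*(-88) = -(-1458)*(-88) = -1*128304 = -128304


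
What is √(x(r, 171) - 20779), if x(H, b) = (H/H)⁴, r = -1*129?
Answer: I*√20778 ≈ 144.15*I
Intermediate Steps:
r = -129
x(H, b) = 1 (x(H, b) = 1⁴ = 1)
√(x(r, 171) - 20779) = √(1 - 20779) = √(-20778) = I*√20778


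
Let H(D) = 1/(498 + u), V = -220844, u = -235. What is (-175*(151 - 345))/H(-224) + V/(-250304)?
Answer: 558731772811/62576 ≈ 8.9288e+6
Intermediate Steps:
H(D) = 1/263 (H(D) = 1/(498 - 235) = 1/263)
(-175*(151 - 345))/H(-224) + V/(-250304) = (-175*(151 - 345))/(1/263) - 220844/(-250304) = -175*(-194)*263 - 220844*(-1/250304) = 33950*263 + 55211/62576 = 8928850 + 55211/62576 = 558731772811/62576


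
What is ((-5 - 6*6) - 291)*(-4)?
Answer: 1328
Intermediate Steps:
((-5 - 6*6) - 291)*(-4) = ((-5 - 36) - 291)*(-4) = (-41 - 291)*(-4) = -332*(-4) = 1328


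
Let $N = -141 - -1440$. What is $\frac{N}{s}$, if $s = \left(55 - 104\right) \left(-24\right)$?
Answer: $\frac{433}{392} \approx 1.1046$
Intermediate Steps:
$N = 1299$ ($N = -141 + 1440 = 1299$)
$s = 1176$ ($s = \left(-49\right) \left(-24\right) = 1176$)
$\frac{N}{s} = \frac{1299}{1176} = 1299 \cdot \frac{1}{1176} = \frac{433}{392}$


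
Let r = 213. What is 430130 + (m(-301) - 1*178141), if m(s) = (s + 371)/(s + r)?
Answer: 11087481/44 ≈ 2.5199e+5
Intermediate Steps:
m(s) = (371 + s)/(213 + s) (m(s) = (s + 371)/(s + 213) = (371 + s)/(213 + s))
430130 + (m(-301) - 1*178141) = 430130 + ((371 - 301)/(213 - 301) - 1*178141) = 430130 + (70/(-88) - 178141) = 430130 + (-1/88*70 - 178141) = 430130 + (-35/44 - 178141) = 430130 - 7838239/44 = 11087481/44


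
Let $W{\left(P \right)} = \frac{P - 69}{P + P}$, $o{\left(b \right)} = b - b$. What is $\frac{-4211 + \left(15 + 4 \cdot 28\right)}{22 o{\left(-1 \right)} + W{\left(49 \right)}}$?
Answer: $\frac{100058}{5} \approx 20012.0$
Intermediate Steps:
$o{\left(b \right)} = 0$
$W{\left(P \right)} = \frac{-69 + P}{2 P}$
$\frac{-4211 + \left(15 + 4 \cdot 28\right)}{22 o{\left(-1 \right)} + W{\left(49 \right)}} = \frac{-4211 + \left(15 + 4 \cdot 28\right)}{22 \cdot 0 + \frac{-69 + 49}{2 \cdot 49}} = \frac{-4211 + \left(15 + 112\right)}{0 + \frac{1}{2} \cdot \frac{1}{49} \left(-20\right)} = \frac{-4211 + 127}{0 - \frac{10}{49}} = - \frac{4084}{- \frac{10}{49}} = \left(-4084\right) \left(- \frac{49}{10}\right) = \frac{100058}{5}$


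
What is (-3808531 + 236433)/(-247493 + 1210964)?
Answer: -3572098/963471 ≈ -3.7075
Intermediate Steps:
(-3808531 + 236433)/(-247493 + 1210964) = -3572098/963471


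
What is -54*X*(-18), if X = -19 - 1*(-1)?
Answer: -17496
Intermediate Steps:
X = -18 (X = -19 + 1 = -18)
-54*X*(-18) = -54*(-18)*(-18) = 972*(-18) = -17496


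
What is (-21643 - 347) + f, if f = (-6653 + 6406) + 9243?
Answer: -12994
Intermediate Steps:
f = 8996 (f = -247 + 9243 = 8996)
(-21643 - 347) + f = (-21643 - 347) + 8996 = -21990 + 8996 = -12994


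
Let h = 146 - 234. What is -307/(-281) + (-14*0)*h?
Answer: 307/281 ≈ 1.0925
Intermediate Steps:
h = -88
-307/(-281) + (-14*0)*h = -307/(-281) - 14*0*(-88) = -307*(-1/281) + 0*(-88) = 307/281 + 0 = 307/281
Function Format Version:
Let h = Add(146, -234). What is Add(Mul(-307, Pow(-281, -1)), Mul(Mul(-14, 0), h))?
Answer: Rational(307, 281) ≈ 1.0925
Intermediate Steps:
h = -88
Add(Mul(-307, Pow(-281, -1)), Mul(Mul(-14, 0), h)) = Add(Mul(-307, Pow(-281, -1)), Mul(Mul(-14, 0), -88)) = Add(Mul(-307, Rational(-1, 281)), Mul(0, -88)) = Add(Rational(307, 281), 0) = Rational(307, 281)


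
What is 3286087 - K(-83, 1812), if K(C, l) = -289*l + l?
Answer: 3807943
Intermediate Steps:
K(C, l) = -288*l
3286087 - K(-83, 1812) = 3286087 - (-288)*1812 = 3286087 - 1*(-521856) = 3286087 + 521856 = 3807943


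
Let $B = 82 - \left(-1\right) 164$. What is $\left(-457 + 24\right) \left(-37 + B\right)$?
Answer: $-90497$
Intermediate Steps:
$B = 246$ ($B = 82 - -164 = 82 + 164 = 246$)
$\left(-457 + 24\right) \left(-37 + B\right) = \left(-457 + 24\right) \left(-37 + 246\right) = \left(-433\right) 209 = -90497$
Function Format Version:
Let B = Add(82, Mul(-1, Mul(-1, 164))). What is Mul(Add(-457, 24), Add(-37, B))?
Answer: -90497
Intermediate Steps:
B = 246 (B = Add(82, Mul(-1, -164)) = Add(82, 164) = 246)
Mul(Add(-457, 24), Add(-37, B)) = Mul(Add(-457, 24), Add(-37, 246)) = Mul(-433, 209) = -90497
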